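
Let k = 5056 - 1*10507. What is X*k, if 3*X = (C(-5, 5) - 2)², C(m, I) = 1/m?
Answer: -219857/25 ≈ -8794.3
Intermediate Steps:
k = -5451 (k = 5056 - 10507 = -5451)
X = 121/75 (X = (1/(-5) - 2)²/3 = (-⅕ - 2)²/3 = (-11/5)²/3 = (⅓)*(121/25) = 121/75 ≈ 1.6133)
X*k = (121/75)*(-5451) = -219857/25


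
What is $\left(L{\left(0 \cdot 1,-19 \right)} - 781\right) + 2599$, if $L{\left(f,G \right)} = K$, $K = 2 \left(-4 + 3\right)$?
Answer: $1816$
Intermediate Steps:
$K = -2$ ($K = 2 \left(-1\right) = -2$)
$L{\left(f,G \right)} = -2$
$\left(L{\left(0 \cdot 1,-19 \right)} - 781\right) + 2599 = \left(-2 - 781\right) + 2599 = -783 + 2599 = 1816$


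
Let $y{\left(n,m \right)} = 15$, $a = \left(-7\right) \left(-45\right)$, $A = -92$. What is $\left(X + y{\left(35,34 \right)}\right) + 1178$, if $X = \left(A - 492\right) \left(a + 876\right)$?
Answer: $-694351$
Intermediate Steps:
$a = 315$
$X = -695544$ ($X = \left(-92 - 492\right) \left(315 + 876\right) = \left(-584\right) 1191 = -695544$)
$\left(X + y{\left(35,34 \right)}\right) + 1178 = \left(-695544 + 15\right) + 1178 = -695529 + 1178 = -694351$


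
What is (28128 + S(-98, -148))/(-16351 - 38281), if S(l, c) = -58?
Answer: -14035/27316 ≈ -0.51380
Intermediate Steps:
(28128 + S(-98, -148))/(-16351 - 38281) = (28128 - 58)/(-16351 - 38281) = 28070/(-54632) = 28070*(-1/54632) = -14035/27316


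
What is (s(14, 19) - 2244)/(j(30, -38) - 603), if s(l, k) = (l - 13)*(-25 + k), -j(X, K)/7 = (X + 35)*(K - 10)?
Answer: -750/7079 ≈ -0.10595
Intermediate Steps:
j(X, K) = -7*(-10 + K)*(35 + X) (j(X, K) = -7*(X + 35)*(K - 10) = -7*(35 + X)*(-10 + K) = -7*(-10 + K)*(35 + X))
s(l, k) = (-25 + k)*(-13 + l) (s(l, k) = (-13 + l)*(-25 + k) = (-25 + k)*(-13 + l))
(s(14, 19) - 2244)/(j(30, -38) - 603) = ((325 - 25*14 - 13*19 + 19*14) - 2244)/((2450 - 245*(-38) + 70*30 - 7*(-38)*30) - 603) = ((325 - 350 - 247 + 266) - 2244)/((2450 + 9310 + 2100 + 7980) - 603) = (-6 - 2244)/(21840 - 603) = -2250/21237 = -2250*1/21237 = -750/7079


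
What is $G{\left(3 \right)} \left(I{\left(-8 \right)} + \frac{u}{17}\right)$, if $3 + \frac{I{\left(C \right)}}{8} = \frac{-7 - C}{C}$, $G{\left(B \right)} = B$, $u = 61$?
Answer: $- \frac{1092}{17} \approx -64.235$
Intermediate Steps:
$I{\left(C \right)} = -24 + \frac{8 \left(-7 - C\right)}{C}$ ($I{\left(C \right)} = -24 + 8 \frac{-7 - C}{C} = -24 + \frac{8 \left(-7 - C\right)}{C}$)
$G{\left(3 \right)} \left(I{\left(-8 \right)} + \frac{u}{17}\right) = 3 \left(\left(-32 - \frac{56}{-8}\right) + \frac{61}{17}\right) = 3 \left(\left(-32 - -7\right) + 61 \cdot \frac{1}{17}\right) = 3 \left(\left(-32 + 7\right) + \frac{61}{17}\right) = 3 \left(-25 + \frac{61}{17}\right) = 3 \left(- \frac{364}{17}\right) = - \frac{1092}{17}$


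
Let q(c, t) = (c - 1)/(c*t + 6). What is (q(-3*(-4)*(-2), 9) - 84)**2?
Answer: 12411529/1764 ≈ 7036.0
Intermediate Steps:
q(c, t) = (-1 + c)/(6 + c*t)
(q(-3*(-4)*(-2), 9) - 84)**2 = ((-1 - 3*(-4)*(-2))/(6 + (-3*(-4)*(-2))*9) - 84)**2 = ((-1 + 12*(-2))/(6 + (12*(-2))*9) - 84)**2 = ((-1 - 24)/(6 - 24*9) - 84)**2 = (-25/(6 - 216) - 84)**2 = (-25/(-210) - 84)**2 = (-1/210*(-25) - 84)**2 = (5/42 - 84)**2 = (-3523/42)**2 = 12411529/1764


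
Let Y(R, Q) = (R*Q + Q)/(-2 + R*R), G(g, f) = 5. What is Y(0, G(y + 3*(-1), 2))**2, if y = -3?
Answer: 25/4 ≈ 6.2500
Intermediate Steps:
Y(R, Q) = (Q + Q*R)/(-2 + R**2) (Y(R, Q) = (Q*R + Q)/(-2 + R**2) = (Q + Q*R)/(-2 + R**2))
Y(0, G(y + 3*(-1), 2))**2 = (5*(1 + 0)/(-2 + 0**2))**2 = (5*1/(-2 + 0))**2 = (5*1/(-2))**2 = (5*(-1/2)*1)**2 = (-5/2)**2 = 25/4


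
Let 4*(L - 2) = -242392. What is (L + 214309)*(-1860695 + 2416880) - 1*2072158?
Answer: 85490792747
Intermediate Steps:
L = -60596 (L = 2 + (¼)*(-242392) = 2 - 60598 = -60596)
(L + 214309)*(-1860695 + 2416880) - 1*2072158 = (-60596 + 214309)*(-1860695 + 2416880) - 1*2072158 = 153713*556185 - 2072158 = 85492864905 - 2072158 = 85490792747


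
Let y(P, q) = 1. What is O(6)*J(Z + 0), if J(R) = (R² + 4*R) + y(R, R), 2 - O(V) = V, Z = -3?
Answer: 8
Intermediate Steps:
O(V) = 2 - V
J(R) = 1 + R² + 4*R (J(R) = (R² + 4*R) + 1 = 1 + R² + 4*R)
O(6)*J(Z + 0) = (2 - 1*6)*(1 + (-3 + 0)² + 4*(-3 + 0)) = (2 - 6)*(1 + (-3)² + 4*(-3)) = -4*(1 + 9 - 12) = -4*(-2) = 8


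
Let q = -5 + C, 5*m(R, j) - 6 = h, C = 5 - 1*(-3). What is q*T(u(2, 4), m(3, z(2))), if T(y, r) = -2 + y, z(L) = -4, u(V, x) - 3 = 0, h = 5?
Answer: 3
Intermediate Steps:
C = 8 (C = 5 + 3 = 8)
u(V, x) = 3 (u(V, x) = 3 + 0 = 3)
m(R, j) = 11/5 (m(R, j) = 6/5 + (⅕)*5 = 6/5 + 1 = 11/5)
q = 3 (q = -5 + 8 = 3)
q*T(u(2, 4), m(3, z(2))) = 3*(-2 + 3) = 3*1 = 3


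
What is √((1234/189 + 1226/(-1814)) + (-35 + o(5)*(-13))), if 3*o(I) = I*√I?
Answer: √(-95166887928 - 70743700755*√5)/57141 ≈ 8.8088*I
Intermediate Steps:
o(I) = I^(3/2)/3 (o(I) = (I*√I)/3 = I^(3/2)/3)
√((1234/189 + 1226/(-1814)) + (-35 + o(5)*(-13))) = √((1234/189 + 1226/(-1814)) + (-35 + (5^(3/2)/3)*(-13))) = √((1234*(1/189) + 1226*(-1/1814)) + (-35 + ((5*√5)/3)*(-13))) = √((1234/189 - 613/907) + (-35 + (5*√5/3)*(-13))) = √(1003381/171423 + (-35 - 65*√5/3)) = √(-4996424/171423 - 65*√5/3)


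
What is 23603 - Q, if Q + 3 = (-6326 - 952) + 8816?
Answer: 22068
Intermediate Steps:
Q = 1535 (Q = -3 + ((-6326 - 952) + 8816) = -3 + (-7278 + 8816) = -3 + 1538 = 1535)
23603 - Q = 23603 - 1*1535 = 23603 - 1535 = 22068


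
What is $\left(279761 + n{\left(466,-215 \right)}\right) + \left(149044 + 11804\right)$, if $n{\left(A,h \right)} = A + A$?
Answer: $441541$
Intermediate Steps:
$n{\left(A,h \right)} = 2 A$
$\left(279761 + n{\left(466,-215 \right)}\right) + \left(149044 + 11804\right) = \left(279761 + 2 \cdot 466\right) + \left(149044 + 11804\right) = \left(279761 + 932\right) + 160848 = 280693 + 160848 = 441541$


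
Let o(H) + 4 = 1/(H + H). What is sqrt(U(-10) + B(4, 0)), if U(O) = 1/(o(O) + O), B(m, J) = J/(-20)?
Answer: 2*I*sqrt(1405)/281 ≈ 0.26679*I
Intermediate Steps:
B(m, J) = -J/20 (B(m, J) = J*(-1/20) = -J/20)
o(H) = -4 + 1/(2*H) (o(H) = -4 + 1/(H + H) = -4 + 1/(2*H))
U(O) = 1/(-4 + O + 1/(2*O)) (U(O) = 1/((-4 + 1/(2*O)) + O) = 1/(-4 + O + 1/(2*O)))
sqrt(U(-10) + B(4, 0)) = sqrt(2*(-10)/(1 + 2*(-10)*(-4 - 10)) - 1/20*0) = sqrt(2*(-10)/(1 + 2*(-10)*(-14)) + 0) = sqrt(2*(-10)/(1 + 280) + 0) = sqrt(2*(-10)/281 + 0) = sqrt(2*(-10)*(1/281) + 0) = sqrt(-20/281 + 0) = sqrt(-20/281) = 2*I*sqrt(1405)/281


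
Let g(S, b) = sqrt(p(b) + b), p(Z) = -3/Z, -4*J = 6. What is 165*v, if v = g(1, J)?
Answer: 165*sqrt(2)/2 ≈ 116.67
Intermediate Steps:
J = -3/2 (J = -1/4*6 = -3/2 ≈ -1.5000)
g(S, b) = sqrt(b - 3/b) (g(S, b) = sqrt(-3/b + b) = sqrt(b - 3/b))
v = sqrt(2)/2 (v = sqrt(-3/2 - 3/(-3/2)) = sqrt(-3/2 - 3*(-2/3)) = sqrt(-3/2 + 2) = sqrt(1/2) = sqrt(2)/2 ≈ 0.70711)
165*v = 165*(sqrt(2)/2) = 165*sqrt(2)/2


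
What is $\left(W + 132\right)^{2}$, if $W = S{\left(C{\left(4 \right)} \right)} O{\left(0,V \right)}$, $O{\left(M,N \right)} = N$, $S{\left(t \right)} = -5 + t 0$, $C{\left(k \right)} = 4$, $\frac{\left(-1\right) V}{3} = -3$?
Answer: $7569$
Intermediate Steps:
$V = 9$ ($V = \left(-3\right) \left(-3\right) = 9$)
$S{\left(t \right)} = -5$ ($S{\left(t \right)} = -5 + 0 = -5$)
$W = -45$ ($W = \left(-5\right) 9 = -45$)
$\left(W + 132\right)^{2} = \left(-45 + 132\right)^{2} = 87^{2} = 7569$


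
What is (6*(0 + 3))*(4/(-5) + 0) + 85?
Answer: 353/5 ≈ 70.600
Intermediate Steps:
(6*(0 + 3))*(4/(-5) + 0) + 85 = (6*3)*(4*(-1/5) + 0) + 85 = 18*(-4/5 + 0) + 85 = 18*(-4/5) + 85 = -72/5 + 85 = 353/5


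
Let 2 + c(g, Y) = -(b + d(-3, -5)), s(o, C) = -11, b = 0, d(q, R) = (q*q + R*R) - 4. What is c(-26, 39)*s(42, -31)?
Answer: 352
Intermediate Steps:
d(q, R) = -4 + R² + q² (d(q, R) = (q² + R²) - 4 = (R² + q²) - 4 = -4 + R² + q²)
c(g, Y) = -32 (c(g, Y) = -2 - (0 + (-4 + (-5)² + (-3)²)) = -2 - (0 + (-4 + 25 + 9)) = -2 - (0 + 30) = -2 - 1*30 = -2 - 30 = -32)
c(-26, 39)*s(42, -31) = -32*(-11) = 352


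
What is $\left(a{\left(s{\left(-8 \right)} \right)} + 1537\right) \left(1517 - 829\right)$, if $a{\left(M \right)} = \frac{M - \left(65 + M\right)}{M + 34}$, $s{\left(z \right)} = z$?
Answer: $1055736$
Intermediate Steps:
$a{\left(M \right)} = - \frac{65}{34 + M}$
$\left(a{\left(s{\left(-8 \right)} \right)} + 1537\right) \left(1517 - 829\right) = \left(- \frac{65}{34 - 8} + 1537\right) \left(1517 - 829\right) = \left(- \frac{65}{26} + 1537\right) 688 = \left(\left(-65\right) \frac{1}{26} + 1537\right) 688 = \left(- \frac{5}{2} + 1537\right) 688 = \frac{3069}{2} \cdot 688 = 1055736$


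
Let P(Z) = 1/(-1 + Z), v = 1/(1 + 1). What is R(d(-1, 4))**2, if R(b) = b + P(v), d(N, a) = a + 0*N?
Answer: 4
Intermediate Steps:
d(N, a) = a (d(N, a) = a + 0 = a)
v = 1/2 ≈ 0.50000
R(b) = -2 + b (R(b) = b + 1/(-1 + 1/2) = b + 1/(-1/2) = b - 2 = -2 + b)
R(d(-1, 4))**2 = (-2 + 4)**2 = 2**2 = 4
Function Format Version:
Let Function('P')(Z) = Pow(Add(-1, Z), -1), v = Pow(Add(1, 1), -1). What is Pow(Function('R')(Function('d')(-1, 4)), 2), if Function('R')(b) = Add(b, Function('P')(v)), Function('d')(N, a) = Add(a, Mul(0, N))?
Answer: 4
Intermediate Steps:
Function('d')(N, a) = a (Function('d')(N, a) = Add(a, 0) = a)
v = Rational(1, 2) (v = Pow(2, -1) = Rational(1, 2) ≈ 0.50000)
Function('R')(b) = Add(-2, b) (Function('R')(b) = Add(b, Pow(Add(-1, Rational(1, 2)), -1)) = Add(b, Pow(Rational(-1, 2), -1)) = Add(b, -2) = Add(-2, b))
Pow(Function('R')(Function('d')(-1, 4)), 2) = Pow(Add(-2, 4), 2) = Pow(2, 2) = 4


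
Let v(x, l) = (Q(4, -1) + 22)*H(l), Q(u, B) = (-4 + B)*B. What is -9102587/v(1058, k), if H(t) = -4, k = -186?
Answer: 9102587/108 ≈ 84283.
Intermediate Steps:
Q(u, B) = B*(-4 + B)
v(x, l) = -108 (v(x, l) = (-(-4 - 1) + 22)*(-4) = (-1*(-5) + 22)*(-4) = (5 + 22)*(-4) = 27*(-4) = -108)
-9102587/v(1058, k) = -9102587/(-108) = -9102587*(-1/108) = 9102587/108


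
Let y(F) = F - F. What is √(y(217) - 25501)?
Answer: I*√25501 ≈ 159.69*I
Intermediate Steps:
y(F) = 0
√(y(217) - 25501) = √(0 - 25501) = √(-25501) = I*√25501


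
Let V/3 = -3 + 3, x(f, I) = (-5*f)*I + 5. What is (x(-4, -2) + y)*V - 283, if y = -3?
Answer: -283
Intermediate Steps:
x(f, I) = 5 - 5*I*f (x(f, I) = -5*I*f + 5 = 5 - 5*I*f)
V = 0 (V = 3*(-3 + 3) = 3*0 = 0)
(x(-4, -2) + y)*V - 283 = ((5 - 5*(-2)*(-4)) - 3)*0 - 283 = ((5 - 40) - 3)*0 - 283 = (-35 - 3)*0 - 283 = -38*0 - 283 = 0 - 283 = -283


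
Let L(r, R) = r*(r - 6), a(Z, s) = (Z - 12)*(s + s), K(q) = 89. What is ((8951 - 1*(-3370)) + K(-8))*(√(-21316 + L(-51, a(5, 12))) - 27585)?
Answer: -342329850 + 12410*I*√18409 ≈ -3.4233e+8 + 1.6838e+6*I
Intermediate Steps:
a(Z, s) = 2*s*(-12 + Z) (a(Z, s) = (-12 + Z)*(2*s) = 2*s*(-12 + Z))
L(r, R) = r*(-6 + r)
((8951 - 1*(-3370)) + K(-8))*(√(-21316 + L(-51, a(5, 12))) - 27585) = ((8951 - 1*(-3370)) + 89)*(√(-21316 - 51*(-6 - 51)) - 27585) = ((8951 + 3370) + 89)*(√(-21316 - 51*(-57)) - 27585) = (12321 + 89)*(√(-21316 + 2907) - 27585) = 12410*(√(-18409) - 27585) = 12410*(I*√18409 - 27585) = 12410*(-27585 + I*√18409) = -342329850 + 12410*I*√18409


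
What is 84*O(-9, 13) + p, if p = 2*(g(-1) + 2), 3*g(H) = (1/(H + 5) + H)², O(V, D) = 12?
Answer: 8099/8 ≈ 1012.4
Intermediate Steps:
g(H) = (H + 1/(5 + H))²/3 (g(H) = (1/(H + 5) + H)²/3 = (1/(5 + H) + H)²/3 = (H + 1/(5 + H))²/3)
p = 35/8 (p = 2*((1 + (-1)² + 5*(-1))²/(3*(5 - 1)²) + 2) = 2*((⅓)*(1 + 1 - 5)²/4² + 2) = 2*((⅓)*(1/16)*(-3)² + 2) = 2*((⅓)*(1/16)*9 + 2) = 2*(3/16 + 2) = 2*(35/16) = 35/8 ≈ 4.3750)
84*O(-9, 13) + p = 84*12 + 35/8 = 1008 + 35/8 = 8099/8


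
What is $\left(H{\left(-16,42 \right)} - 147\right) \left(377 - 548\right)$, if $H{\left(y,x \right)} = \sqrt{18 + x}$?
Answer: $25137 - 342 \sqrt{15} \approx 23812.0$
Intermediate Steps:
$\left(H{\left(-16,42 \right)} - 147\right) \left(377 - 548\right) = \left(\sqrt{18 + 42} - 147\right) \left(377 - 548\right) = \left(\sqrt{60} - 147\right) \left(-171\right) = \left(2 \sqrt{15} - 147\right) \left(-171\right) = \left(-147 + 2 \sqrt{15}\right) \left(-171\right) = 25137 - 342 \sqrt{15}$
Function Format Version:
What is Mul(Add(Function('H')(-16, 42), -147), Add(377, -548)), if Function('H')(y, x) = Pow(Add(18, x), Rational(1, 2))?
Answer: Add(25137, Mul(-342, Pow(15, Rational(1, 2)))) ≈ 23812.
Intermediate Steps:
Mul(Add(Function('H')(-16, 42), -147), Add(377, -548)) = Mul(Add(Pow(Add(18, 42), Rational(1, 2)), -147), Add(377, -548)) = Mul(Add(Pow(60, Rational(1, 2)), -147), -171) = Mul(Add(Mul(2, Pow(15, Rational(1, 2))), -147), -171) = Mul(Add(-147, Mul(2, Pow(15, Rational(1, 2)))), -171) = Add(25137, Mul(-342, Pow(15, Rational(1, 2))))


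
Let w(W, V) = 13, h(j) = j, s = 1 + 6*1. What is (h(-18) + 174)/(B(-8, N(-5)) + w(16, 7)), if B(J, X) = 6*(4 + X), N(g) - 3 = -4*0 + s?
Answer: 156/97 ≈ 1.6082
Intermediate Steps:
s = 7 (s = 1 + 6 = 7)
N(g) = 10 (N(g) = 3 + (-4*0 + 7) = 3 + (0 + 7) = 3 + 7 = 10)
B(J, X) = 24 + 6*X
(h(-18) + 174)/(B(-8, N(-5)) + w(16, 7)) = (-18 + 174)/((24 + 6*10) + 13) = 156/((24 + 60) + 13) = 156/(84 + 13) = 156/97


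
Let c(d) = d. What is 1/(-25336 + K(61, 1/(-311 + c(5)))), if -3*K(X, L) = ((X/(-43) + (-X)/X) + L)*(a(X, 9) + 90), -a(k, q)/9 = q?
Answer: -4386/111091829 ≈ -3.9481e-5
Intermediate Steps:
a(k, q) = -9*q
K(X, L) = 3 - 3*L + 3*X/43 (K(X, L) = -((X/(-43) + (-X)/X) + L)*(-9*9 + 90)/3 = -((X*(-1/43) - 1) + L)*(-81 + 90)/3 = -((-X/43 - 1) + L)*9/3 = -((-1 - X/43) + L)*9/3 = -(-1 + L - X/43)*9/3 = -(-9 + 9*L - 9*X/43)/3 = 3 - 3*L + 3*X/43)
1/(-25336 + K(61, 1/(-311 + c(5)))) = 1/(-25336 + (3 - 3/(-311 + 5) + (3/43)*61)) = 1/(-25336 + (3 - 3/(-306) + 183/43)) = 1/(-25336 + (3 - 3*(-1/306) + 183/43)) = 1/(-25336 + (3 + 1/102 + 183/43)) = 1/(-25336 + 31867/4386) = 1/(-111091829/4386) = -4386/111091829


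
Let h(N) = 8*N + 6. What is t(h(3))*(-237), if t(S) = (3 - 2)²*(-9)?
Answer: 2133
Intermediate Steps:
h(N) = 6 + 8*N
t(S) = -9 (t(S) = 1²*(-9) = 1*(-9) = -9)
t(h(3))*(-237) = -9*(-237) = 2133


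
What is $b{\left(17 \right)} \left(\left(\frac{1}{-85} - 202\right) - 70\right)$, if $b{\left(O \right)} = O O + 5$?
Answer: $- \frac{6797574}{85} \approx -79972.0$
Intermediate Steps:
$b{\left(O \right)} = 5 + O^{2}$ ($b{\left(O \right)} = O^{2} + 5 = 5 + O^{2}$)
$b{\left(17 \right)} \left(\left(\frac{1}{-85} - 202\right) - 70\right) = \left(5 + 17^{2}\right) \left(\left(\frac{1}{-85} - 202\right) - 70\right) = \left(5 + 289\right) \left(\left(- \frac{1}{85} - 202\right) - 70\right) = 294 \left(- \frac{17171}{85} - 70\right) = 294 \left(- \frac{23121}{85}\right) = - \frac{6797574}{85}$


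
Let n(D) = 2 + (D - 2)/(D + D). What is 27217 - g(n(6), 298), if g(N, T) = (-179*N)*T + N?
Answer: 455038/3 ≈ 1.5168e+5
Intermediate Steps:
n(D) = 2 + (-2 + D)/(2*D) (n(D) = 2 + (-2 + D)/((2*D)) = 2 + (-2 + D)*(1/(2*D)) = 2 + (-2 + D)/(2*D))
g(N, T) = N - 179*N*T (g(N, T) = -179*N*T + N = N - 179*N*T)
27217 - g(n(6), 298) = 27217 - (5/2 - 1/6)*(1 - 179*298) = 27217 - (5/2 - 1*⅙)*(1 - 53342) = 27217 - (5/2 - ⅙)*(-53341) = 27217 - 7*(-53341)/3 = 27217 - 1*(-373387/3) = 27217 + 373387/3 = 455038/3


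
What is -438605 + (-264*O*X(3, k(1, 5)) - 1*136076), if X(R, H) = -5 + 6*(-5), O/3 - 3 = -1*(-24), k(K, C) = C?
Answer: 173759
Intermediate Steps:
O = 81 (O = 9 + 3*(-1*(-24)) = 9 + 3*24 = 9 + 72 = 81)
X(R, H) = -35 (X(R, H) = -5 - 30 = -35)
-438605 + (-264*O*X(3, k(1, 5)) - 1*136076) = -438605 + (-21384*(-35) - 1*136076) = -438605 + (-264*(-2835) - 136076) = -438605 + (748440 - 136076) = -438605 + 612364 = 173759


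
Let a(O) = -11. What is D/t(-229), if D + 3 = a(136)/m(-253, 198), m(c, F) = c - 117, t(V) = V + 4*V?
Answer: 1099/423650 ≈ 0.0025941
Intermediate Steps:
t(V) = 5*V
m(c, F) = -117 + c
D = -1099/370 (D = -3 - 11/(-117 - 253) = -3 - 11/(-370) = -3 - 11*(-1/370) = -3 + 11/370 = -1099/370 ≈ -2.9703)
D/t(-229) = -1099/(370*(5*(-229))) = -1099/370/(-1145) = -1099/370*(-1/1145) = 1099/423650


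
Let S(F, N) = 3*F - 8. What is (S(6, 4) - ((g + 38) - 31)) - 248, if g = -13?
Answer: -232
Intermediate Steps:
S(F, N) = -8 + 3*F
(S(6, 4) - ((g + 38) - 31)) - 248 = ((-8 + 3*6) - ((-13 + 38) - 31)) - 248 = ((-8 + 18) - (25 - 31)) - 248 = (10 - 1*(-6)) - 248 = (10 + 6) - 248 = 16 - 248 = -232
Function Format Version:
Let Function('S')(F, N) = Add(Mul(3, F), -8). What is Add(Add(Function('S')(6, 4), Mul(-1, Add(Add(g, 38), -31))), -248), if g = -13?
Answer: -232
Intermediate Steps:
Function('S')(F, N) = Add(-8, Mul(3, F))
Add(Add(Function('S')(6, 4), Mul(-1, Add(Add(g, 38), -31))), -248) = Add(Add(Add(-8, Mul(3, 6)), Mul(-1, Add(Add(-13, 38), -31))), -248) = Add(Add(Add(-8, 18), Mul(-1, Add(25, -31))), -248) = Add(Add(10, Mul(-1, -6)), -248) = Add(Add(10, 6), -248) = Add(16, -248) = -232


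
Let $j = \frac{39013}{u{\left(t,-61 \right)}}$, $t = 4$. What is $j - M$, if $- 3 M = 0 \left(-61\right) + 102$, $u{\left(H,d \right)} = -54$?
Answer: $- \frac{37177}{54} \approx -688.46$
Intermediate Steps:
$j = - \frac{39013}{54}$ ($j = \frac{39013}{-54} = 39013 \left(- \frac{1}{54}\right) = - \frac{39013}{54} \approx -722.46$)
$M = -34$ ($M = - \frac{0 \left(-61\right) + 102}{3} = - \frac{0 + 102}{3} = \left(- \frac{1}{3}\right) 102 = -34$)
$j - M = - \frac{39013}{54} - -34 = - \frac{39013}{54} + 34 = - \frac{37177}{54}$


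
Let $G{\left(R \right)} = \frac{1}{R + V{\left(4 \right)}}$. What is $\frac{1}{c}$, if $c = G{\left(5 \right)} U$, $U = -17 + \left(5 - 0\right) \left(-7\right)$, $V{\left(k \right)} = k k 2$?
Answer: $- \frac{37}{52} \approx -0.71154$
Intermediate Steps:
$V{\left(k \right)} = 2 k^{2}$ ($V{\left(k \right)} = k^{2} \cdot 2 = 2 k^{2}$)
$G{\left(R \right)} = \frac{1}{32 + R}$ ($G{\left(R \right)} = \frac{1}{R + 2 \cdot 4^{2}} = \frac{1}{R + 2 \cdot 16} = \frac{1}{R + 32} = \frac{1}{32 + R}$)
$U = -52$ ($U = -17 + \left(5 + 0\right) \left(-7\right) = -17 + 5 \left(-7\right) = -17 - 35 = -52$)
$c = - \frac{52}{37}$ ($c = \frac{1}{32 + 5} \left(-52\right) = \frac{1}{37} \left(-52\right) = - \frac{52}{37} \approx -1.4054$)
$\frac{1}{c} = \frac{1}{- \frac{52}{37}} = - \frac{37}{52}$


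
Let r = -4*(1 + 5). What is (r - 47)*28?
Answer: -1988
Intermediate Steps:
r = -24 (r = -4*6 = -24)
(r - 47)*28 = (-24 - 47)*28 = -71*28 = -1988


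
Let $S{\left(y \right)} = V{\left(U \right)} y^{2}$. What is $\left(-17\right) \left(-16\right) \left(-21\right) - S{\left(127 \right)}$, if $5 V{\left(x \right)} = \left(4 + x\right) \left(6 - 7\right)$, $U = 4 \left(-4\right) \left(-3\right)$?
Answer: $\frac{810148}{5} \approx 1.6203 \cdot 10^{5}$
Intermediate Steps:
$U = 48$ ($U = \left(-16\right) \left(-3\right) = 48$)
$V{\left(x \right)} = - \frac{4}{5} - \frac{x}{5}$ ($V{\left(x \right)} = \frac{\left(4 + x\right) \left(6 - 7\right)}{5} = \frac{\left(4 + x\right) \left(-1\right)}{5} = \frac{-4 - x}{5} = - \frac{4}{5} - \frac{x}{5}$)
$S{\left(y \right)} = - \frac{52 y^{2}}{5}$ ($S{\left(y \right)} = \left(- \frac{4}{5} - \frac{48}{5}\right) y^{2} = - \frac{52 y^{2}}{5}$)
$\left(-17\right) \left(-16\right) \left(-21\right) - S{\left(127 \right)} = \left(-17\right) \left(-16\right) \left(-21\right) - - \frac{52 \cdot 127^{2}}{5} = 272 \left(-21\right) - \left(- \frac{52}{5}\right) 16129 = -5712 - - \frac{838708}{5} = -5712 + \frac{838708}{5} = \frac{810148}{5}$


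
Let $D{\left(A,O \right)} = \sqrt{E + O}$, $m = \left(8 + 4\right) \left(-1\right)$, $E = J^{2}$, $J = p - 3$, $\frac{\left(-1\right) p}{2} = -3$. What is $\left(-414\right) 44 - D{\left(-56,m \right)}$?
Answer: $-18216 - i \sqrt{3} \approx -18216.0 - 1.732 i$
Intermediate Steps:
$p = 6$ ($p = \left(-2\right) \left(-3\right) = 6$)
$J = 3$ ($J = 6 - 3 = 3$)
$E = 9$ ($E = 3^{2} = 9$)
$m = -12$ ($m = 12 \left(-1\right) = -12$)
$D{\left(A,O \right)} = \sqrt{9 + O}$
$\left(-414\right) 44 - D{\left(-56,m \right)} = \left(-414\right) 44 - \sqrt{9 - 12} = -18216 - \sqrt{-3} = -18216 - i \sqrt{3}$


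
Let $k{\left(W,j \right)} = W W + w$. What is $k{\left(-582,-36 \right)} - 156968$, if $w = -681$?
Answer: $181075$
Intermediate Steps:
$k{\left(W,j \right)} = -681 + W^{2}$ ($k{\left(W,j \right)} = W W - 681 = W^{2} - 681 = -681 + W^{2}$)
$k{\left(-582,-36 \right)} - 156968 = \left(-681 + \left(-582\right)^{2}\right) - 156968 = \left(-681 + 338724\right) - 156968 = 338043 - 156968 = 181075$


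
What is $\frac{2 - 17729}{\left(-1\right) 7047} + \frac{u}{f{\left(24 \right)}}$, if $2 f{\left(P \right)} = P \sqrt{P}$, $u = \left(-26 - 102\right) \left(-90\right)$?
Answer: $\frac{5909}{2349} + 80 \sqrt{6} \approx 198.47$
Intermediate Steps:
$u = 11520$ ($u = \left(-128\right) \left(-90\right) = 11520$)
$f{\left(P \right)} = \frac{P^{\frac{3}{2}}}{2}$ ($f{\left(P \right)} = \frac{P \sqrt{P}}{2} = \frac{P^{\frac{3}{2}}}{2}$)
$\frac{2 - 17729}{\left(-1\right) 7047} + \frac{u}{f{\left(24 \right)}} = \frac{2 - 17729}{\left(-1\right) 7047} + \frac{11520}{\frac{1}{2} \cdot 24^{\frac{3}{2}}} = \frac{2 - 17729}{-7047} + \frac{11520}{\frac{1}{2} \cdot 48 \sqrt{6}} = \left(-17727\right) \left(- \frac{1}{7047}\right) + \frac{11520}{24 \sqrt{6}} = \frac{5909}{2349} + 11520 \frac{\sqrt{6}}{144} = \frac{5909}{2349} + 80 \sqrt{6}$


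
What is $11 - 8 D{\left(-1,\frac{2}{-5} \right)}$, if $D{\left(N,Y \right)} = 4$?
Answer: $-21$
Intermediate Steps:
$11 - 8 D{\left(-1,\frac{2}{-5} \right)} = 11 - 32 = -21$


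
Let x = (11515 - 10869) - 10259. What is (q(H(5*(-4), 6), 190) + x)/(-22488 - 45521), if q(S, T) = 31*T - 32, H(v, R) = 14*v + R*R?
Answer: 3755/68009 ≈ 0.055213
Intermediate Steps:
H(v, R) = R**2 + 14*v (H(v, R) = 14*v + R**2 = R**2 + 14*v)
q(S, T) = -32 + 31*T
x = -9613 (x = 646 - 10259 = -9613)
(q(H(5*(-4), 6), 190) + x)/(-22488 - 45521) = ((-32 + 31*190) - 9613)/(-22488 - 45521) = ((-32 + 5890) - 9613)/(-68009) = (5858 - 9613)*(-1/68009) = -3755*(-1/68009) = 3755/68009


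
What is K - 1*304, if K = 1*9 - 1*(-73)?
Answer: -222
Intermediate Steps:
K = 82 (K = 9 + 73 = 82)
K - 1*304 = 82 - 1*304 = 82 - 304 = -222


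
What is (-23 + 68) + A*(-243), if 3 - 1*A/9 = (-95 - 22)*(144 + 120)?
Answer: -67558572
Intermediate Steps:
A = 278019 (A = 27 - 9*(-95 - 22)*(144 + 120) = 27 - (-1053)*264 = 27 - 9*(-30888) = 27 + 277992 = 278019)
(-23 + 68) + A*(-243) = (-23 + 68) + 278019*(-243) = 45 - 67558617 = -67558572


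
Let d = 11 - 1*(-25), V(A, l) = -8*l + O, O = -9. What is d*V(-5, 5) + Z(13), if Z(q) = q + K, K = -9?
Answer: -1760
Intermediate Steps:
Z(q) = -9 + q (Z(q) = q - 9 = -9 + q)
V(A, l) = -9 - 8*l (V(A, l) = -8*l - 9 = -9 - 8*l)
d = 36 (d = 11 + 25 = 36)
d*V(-5, 5) + Z(13) = 36*(-9 - 8*5) + (-9 + 13) = 36*(-9 - 40) + 4 = 36*(-49) + 4 = -1764 + 4 = -1760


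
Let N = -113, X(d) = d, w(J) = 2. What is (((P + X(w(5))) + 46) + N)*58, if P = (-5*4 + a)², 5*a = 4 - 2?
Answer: 462782/25 ≈ 18511.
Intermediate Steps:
a = ⅖ (a = (4 - 2)/5 = (⅕)*2 = ⅖ ≈ 0.40000)
P = 9604/25 (P = (-5*4 + ⅖)² = (-20 + ⅖)² = (-98/5)² = 9604/25 ≈ 384.16)
(((P + X(w(5))) + 46) + N)*58 = (((9604/25 + 2) + 46) - 113)*58 = ((9654/25 + 46) - 113)*58 = (10804/25 - 113)*58 = (7979/25)*58 = 462782/25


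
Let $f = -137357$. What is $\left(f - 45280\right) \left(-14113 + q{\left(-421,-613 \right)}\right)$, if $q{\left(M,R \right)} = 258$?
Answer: $2530435635$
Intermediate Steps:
$\left(f - 45280\right) \left(-14113 + q{\left(-421,-613 \right)}\right) = \left(-137357 - 45280\right) \left(-14113 + 258\right) = \left(-182637\right) \left(-13855\right) = 2530435635$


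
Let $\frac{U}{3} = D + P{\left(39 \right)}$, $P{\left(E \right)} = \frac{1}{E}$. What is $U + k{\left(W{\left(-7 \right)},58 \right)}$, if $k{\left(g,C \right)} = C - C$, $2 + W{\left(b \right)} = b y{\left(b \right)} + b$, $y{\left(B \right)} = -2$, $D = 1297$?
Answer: $\frac{50584}{13} \approx 3891.1$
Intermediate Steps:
$W{\left(b \right)} = -2 - b$ ($W{\left(b \right)} = -2 + \left(b \left(-2\right) + b\right) = -2 + \left(- 2 b + b\right) = -2 - b$)
$k{\left(g,C \right)} = 0$
$U = \frac{50584}{13}$ ($U = 3 \left(1297 + \frac{1}{39}\right) = 3 \cdot \frac{50584}{39} = \frac{50584}{13} \approx 3891.1$)
$U + k{\left(W{\left(-7 \right)},58 \right)} = \frac{50584}{13} + 0 = \frac{50584}{13}$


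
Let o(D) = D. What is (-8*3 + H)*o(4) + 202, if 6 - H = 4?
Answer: 114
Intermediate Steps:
H = 2 (H = 6 - 1*4 = 6 - 4 = 2)
(-8*3 + H)*o(4) + 202 = (-8*3 + 2)*4 + 202 = (-24 + 2)*4 + 202 = -22*4 + 202 = -88 + 202 = 114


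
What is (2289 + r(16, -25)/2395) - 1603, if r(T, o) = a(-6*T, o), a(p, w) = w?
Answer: 328589/479 ≈ 685.99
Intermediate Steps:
r(T, o) = o
(2289 + r(16, -25)/2395) - 1603 = (2289 - 25/2395) - 1603 = (2289 - 25*1/2395) - 1603 = (2289 - 5/479) - 1603 = 1096426/479 - 1603 = 328589/479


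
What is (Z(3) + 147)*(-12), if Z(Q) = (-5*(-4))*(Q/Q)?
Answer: -2004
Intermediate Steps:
Z(Q) = 20 (Z(Q) = 20*1 = 20)
(Z(3) + 147)*(-12) = (20 + 147)*(-12) = 167*(-12) = -2004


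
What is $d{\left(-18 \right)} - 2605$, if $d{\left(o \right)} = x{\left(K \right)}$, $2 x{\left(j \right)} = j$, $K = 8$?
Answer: $-2601$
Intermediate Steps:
$x{\left(j \right)} = \frac{j}{2}$
$d{\left(o \right)} = 4$ ($d{\left(o \right)} = \frac{1}{2} \cdot 8 = 4$)
$d{\left(-18 \right)} - 2605 = 4 - 2605 = -2601$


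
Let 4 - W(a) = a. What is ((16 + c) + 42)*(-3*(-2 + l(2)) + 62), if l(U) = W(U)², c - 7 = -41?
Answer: 1344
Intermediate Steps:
c = -34 (c = 7 - 41 = -34)
W(a) = 4 - a
l(U) = (4 - U)²
((16 + c) + 42)*(-3*(-2 + l(2)) + 62) = ((16 - 34) + 42)*(-3*(-2 + (-4 + 2)²) + 62) = (-18 + 42)*(-3*(-2 + (-2)²) + 62) = 24*(-3*(-2 + 4) + 62) = 24*(-3*2 + 62) = 24*(-6 + 62) = 24*56 = 1344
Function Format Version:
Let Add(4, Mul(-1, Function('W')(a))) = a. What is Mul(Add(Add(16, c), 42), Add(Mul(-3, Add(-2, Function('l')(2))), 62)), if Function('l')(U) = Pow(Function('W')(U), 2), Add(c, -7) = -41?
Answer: 1344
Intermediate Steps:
c = -34 (c = Add(7, -41) = -34)
Function('W')(a) = Add(4, Mul(-1, a))
Function('l')(U) = Pow(Add(4, Mul(-1, U)), 2)
Mul(Add(Add(16, c), 42), Add(Mul(-3, Add(-2, Function('l')(2))), 62)) = Mul(Add(Add(16, -34), 42), Add(Mul(-3, Add(-2, Pow(Add(-4, 2), 2))), 62)) = Mul(Add(-18, 42), Add(Mul(-3, Add(-2, Pow(-2, 2))), 62)) = Mul(24, Add(Mul(-3, Add(-2, 4)), 62)) = Mul(24, Add(Mul(-3, 2), 62)) = Mul(24, Add(-6, 62)) = Mul(24, 56) = 1344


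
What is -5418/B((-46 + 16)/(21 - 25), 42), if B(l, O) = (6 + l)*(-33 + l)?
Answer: 2408/153 ≈ 15.739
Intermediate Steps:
B(l, O) = (-33 + l)*(6 + l)
-5418/B((-46 + 16)/(21 - 25), 42) = -5418/(-198 + ((-46 + 16)/(21 - 25))² - 27*(-46 + 16)/(21 - 25)) = -5418/(-198 + (-30/(-4))² - (-810)/(-4)) = -5418/(-198 + (-30*(-¼))² - (-810)*(-1)/4) = -5418/(-198 + (15/2)² - 27*15/2) = -5418/(-198 + 225/4 - 405/2) = -5418/(-1377/4) = -5418*(-4/1377) = 2408/153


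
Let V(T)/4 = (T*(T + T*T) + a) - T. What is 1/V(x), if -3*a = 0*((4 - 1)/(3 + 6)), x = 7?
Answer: 1/1540 ≈ 0.00064935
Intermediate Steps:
a = 0 (a = -0*(4 - 1)/(3 + 6) = -0*3/9 = -0*3*(1/9) = -0/3 = -1/3*0 = 0)
V(T) = -4*T + 4*T*(T + T**2) (V(T) = 4*((T*(T + T*T) + 0) - T) = 4*((T*(T + T**2) + 0) - T) = 4*(T*(T + T**2) - T) = 4*(-T + T*(T + T**2)) = -4*T + 4*T*(T + T**2))
1/V(x) = 1/(4*7*(-1 + 7 + 7**2)) = 1/(4*7*(-1 + 7 + 49)) = 1/(4*7*55) = 1/1540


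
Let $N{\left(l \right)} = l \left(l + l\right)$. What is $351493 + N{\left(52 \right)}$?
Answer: $356901$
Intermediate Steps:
$N{\left(l \right)} = 2 l^{2}$ ($N{\left(l \right)} = l 2 l = 2 l^{2}$)
$351493 + N{\left(52 \right)} = 351493 + 2 \cdot 52^{2} = 351493 + 2 \cdot 2704 = 351493 + 5408 = 356901$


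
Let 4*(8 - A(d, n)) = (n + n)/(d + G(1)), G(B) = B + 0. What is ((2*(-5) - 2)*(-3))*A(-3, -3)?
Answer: 261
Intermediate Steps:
G(B) = B
A(d, n) = 8 - n/(2*(1 + d)) (A(d, n) = 8 - (n + n)/(4*(d + 1)) = 8 - 2*n/(4*(1 + d)) = 8 - n/(2*(1 + d)))
((2*(-5) - 2)*(-3))*A(-3, -3) = ((2*(-5) - 2)*(-3))*((16 - 1*(-3) + 16*(-3))/(2*(1 - 3))) = ((-10 - 2)*(-3))*((½)*(16 + 3 - 48)/(-2)) = (-12*(-3))*((½)*(-½)*(-29)) = 36*(29/4) = 261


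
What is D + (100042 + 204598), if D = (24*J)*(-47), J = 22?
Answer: 279824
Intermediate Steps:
D = -24816 (D = (24*22)*(-47) = 528*(-47) = -24816)
D + (100042 + 204598) = -24816 + (100042 + 204598) = -24816 + 304640 = 279824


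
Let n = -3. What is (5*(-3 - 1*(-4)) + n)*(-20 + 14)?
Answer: -12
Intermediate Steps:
(5*(-3 - 1*(-4)) + n)*(-20 + 14) = (5*(-3 - 1*(-4)) - 3)*(-20 + 14) = (5*(-3 + 4) - 3)*(-6) = (5*1 - 3)*(-6) = (5 - 3)*(-6) = 2*(-6) = -12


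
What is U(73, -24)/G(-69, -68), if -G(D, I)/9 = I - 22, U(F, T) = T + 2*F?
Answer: 61/405 ≈ 0.15062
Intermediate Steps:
G(D, I) = 198 - 9*I (G(D, I) = -9*(I - 22) = -9*(-22 + I) = 198 - 9*I)
U(73, -24)/G(-69, -68) = (-24 + 2*73)/(198 - 9*(-68)) = (-24 + 146)/(198 + 612) = 122/810 = 122*(1/810) = 61/405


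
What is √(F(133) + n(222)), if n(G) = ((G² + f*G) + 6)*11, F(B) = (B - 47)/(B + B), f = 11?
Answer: √10065966547/133 ≈ 754.36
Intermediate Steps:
F(B) = (-47 + B)/(2*B) (F(B) = (-47 + B)/((2*B)) = (-47 + B)*(1/(2*B)) = (-47 + B)/(2*B))
n(G) = 66 + 11*G² + 121*G (n(G) = ((G² + 11*G) + 6)*11 = (6 + G² + 11*G)*11 = 66 + 11*G² + 121*G)
√(F(133) + n(222)) = √((½)*(-47 + 133)/133 + (66 + 11*222² + 121*222)) = √((½)*(1/133)*86 + (66 + 11*49284 + 26862)) = √(43/133 + (66 + 542124 + 26862)) = √(43/133 + 569052) = √(75683959/133) = √10065966547/133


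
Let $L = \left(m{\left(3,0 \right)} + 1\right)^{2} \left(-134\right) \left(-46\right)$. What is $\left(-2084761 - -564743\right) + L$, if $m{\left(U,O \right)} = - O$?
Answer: $-1513854$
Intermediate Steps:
$L = 6164$ ($L = \left(\left(-1\right) 0 + 1\right)^{2} \left(-134\right) \left(-46\right) = \left(0 + 1\right)^{2} \left(-134\right) \left(-46\right) = 1^{2} \left(-134\right) \left(-46\right) = 1 \left(-134\right) \left(-46\right) = \left(-134\right) \left(-46\right) = 6164$)
$\left(-2084761 - -564743\right) + L = \left(-2084761 - -564743\right) + 6164 = \left(-2084761 + 564743\right) + 6164 = -1520018 + 6164 = -1513854$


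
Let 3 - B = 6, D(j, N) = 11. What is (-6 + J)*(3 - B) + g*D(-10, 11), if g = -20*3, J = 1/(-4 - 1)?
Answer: -3486/5 ≈ -697.20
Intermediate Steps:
B = -3 (B = 3 - 1*6 = 3 - 6 = -3)
J = -⅕ (J = 1/(-5) = -⅕ ≈ -0.20000)
g = -60
(-6 + J)*(3 - B) + g*D(-10, 11) = (-6 - ⅕)*(3 - 1*(-3)) - 60*11 = -31*(3 + 3)/5 - 660 = -31/5*6 - 660 = -186/5 - 660 = -3486/5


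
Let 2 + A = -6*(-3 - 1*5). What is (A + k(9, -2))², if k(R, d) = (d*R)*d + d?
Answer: 6400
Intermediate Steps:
k(R, d) = d + R*d² (k(R, d) = (R*d)*d + d = R*d² + d = d + R*d²)
A = 46 (A = -2 - 6*(-3 - 1*5) = -2 - 6*(-3 - 5) = -2 - 6*(-8) = -2 + 48 = 46)
(A + k(9, -2))² = (46 - 2*(1 + 9*(-2)))² = (46 - 2*(1 - 18))² = (46 - 2*(-17))² = (46 + 34)² = 80² = 6400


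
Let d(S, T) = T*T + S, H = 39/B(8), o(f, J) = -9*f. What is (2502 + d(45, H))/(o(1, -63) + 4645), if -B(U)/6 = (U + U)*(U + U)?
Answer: 667680937/1215299584 ≈ 0.54940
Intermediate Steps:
B(U) = -24*U² (B(U) = -6*(U + U)*(U + U) = -6*2*U*2*U = -24*U²)
H = -13/512 (H = 39/((-24*8²)) = 39/((-24*64)) = 39/(-1536) = 39*(-1/1536) = -13/512 ≈ -0.025391)
d(S, T) = S + T² (d(S, T) = T² + S = S + T²)
(2502 + d(45, H))/(o(1, -63) + 4645) = (2502 + (45 + (-13/512)²))/(-9*1 + 4645) = (2502 + (45 + 169/262144))/(-9 + 4645) = (2502 + 11796649/262144)/4636 = (667680937/262144)*(1/4636) = 667680937/1215299584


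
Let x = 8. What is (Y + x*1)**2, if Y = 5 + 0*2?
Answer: 169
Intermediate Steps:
Y = 5 (Y = 5 + 0 = 5)
(Y + x*1)**2 = (5 + 8*1)**2 = (5 + 8)**2 = 13**2 = 169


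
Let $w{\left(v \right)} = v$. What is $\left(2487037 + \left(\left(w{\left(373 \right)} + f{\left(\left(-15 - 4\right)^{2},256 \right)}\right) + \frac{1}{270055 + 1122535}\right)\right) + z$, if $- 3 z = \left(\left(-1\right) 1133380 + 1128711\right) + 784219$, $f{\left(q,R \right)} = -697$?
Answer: $\frac{3101107145171}{1392590} \approx 2.2269 \cdot 10^{6}$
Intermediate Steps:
$z = -259850$ ($z = - \frac{\left(\left(-1\right) 1133380 + 1128711\right) + 784219}{3} = - \frac{\left(-1133380 + 1128711\right) + 784219}{3} = - \frac{-4669 + 784219}{3} = \left(- \frac{1}{3}\right) 779550 = -259850$)
$\left(2487037 + \left(\left(w{\left(373 \right)} + f{\left(\left(-15 - 4\right)^{2},256 \right)}\right) + \frac{1}{270055 + 1122535}\right)\right) + z = \left(2487037 + \left(\left(373 - 697\right) + \frac{1}{270055 + 1122535}\right)\right) - 259850 = \left(2487037 - \left(324 - \frac{1}{1392590}\right)\right) - 259850 = \left(2487037 + \left(-324 + \frac{1}{1392590}\right)\right) - 259850 = \left(2487037 - \frac{451199159}{1392590}\right) - 259850 = \frac{3462971656671}{1392590} - 259850 = \frac{3101107145171}{1392590}$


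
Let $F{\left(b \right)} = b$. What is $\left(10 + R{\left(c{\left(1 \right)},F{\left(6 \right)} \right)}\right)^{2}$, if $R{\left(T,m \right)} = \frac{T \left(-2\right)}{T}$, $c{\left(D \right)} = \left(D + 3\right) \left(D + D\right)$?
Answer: $64$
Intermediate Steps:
$c{\left(D \right)} = 2 D \left(3 + D\right)$ ($c{\left(D \right)} = \left(3 + D\right) 2 D = 2 D \left(3 + D\right)$)
$R{\left(T,m \right)} = -2$ ($R{\left(T,m \right)} = \frac{\left(-2\right) T}{T} = -2$)
$\left(10 + R{\left(c{\left(1 \right)},F{\left(6 \right)} \right)}\right)^{2} = \left(10 - 2\right)^{2} = 8^{2} = 64$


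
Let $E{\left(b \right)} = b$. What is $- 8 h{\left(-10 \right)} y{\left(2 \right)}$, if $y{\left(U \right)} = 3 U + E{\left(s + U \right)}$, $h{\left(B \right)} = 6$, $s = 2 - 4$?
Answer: $-288$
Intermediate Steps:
$s = -2$
$y{\left(U \right)} = -2 + 4 U$ ($y{\left(U \right)} = 3 U + \left(-2 + U\right) = -2 + 4 U$)
$- 8 h{\left(-10 \right)} y{\left(2 \right)} = \left(-8\right) 6 \left(-2 + 4 \cdot 2\right) = - 48 \left(-2 + 8\right) = \left(-48\right) 6 = -288$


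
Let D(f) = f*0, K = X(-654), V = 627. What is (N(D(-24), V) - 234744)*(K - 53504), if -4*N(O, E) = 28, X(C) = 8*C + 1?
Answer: 13788099985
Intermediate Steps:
X(C) = 1 + 8*C
K = -5231 (K = 1 + 8*(-654) = 1 - 5232 = -5231)
D(f) = 0
N(O, E) = -7 (N(O, E) = -¼*28 = -7)
(N(D(-24), V) - 234744)*(K - 53504) = (-7 - 234744)*(-5231 - 53504) = -234751*(-58735) = 13788099985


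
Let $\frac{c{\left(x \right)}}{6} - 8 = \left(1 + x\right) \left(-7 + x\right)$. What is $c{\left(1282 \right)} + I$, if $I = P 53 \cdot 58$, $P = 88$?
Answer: $10085510$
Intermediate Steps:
$c{\left(x \right)} = 48 + 6 \left(1 + x\right) \left(-7 + x\right)$
$I = 270512$ ($I = 88 \cdot 53 \cdot 58 = 4664 \cdot 58 = 270512$)
$c{\left(1282 \right)} + I = \left(6 - 46152 + 6 \cdot 1282^{2}\right) + 270512 = \left(6 - 46152 + 6 \cdot 1643524\right) + 270512 = \left(6 - 46152 + 9861144\right) + 270512 = 9814998 + 270512 = 10085510$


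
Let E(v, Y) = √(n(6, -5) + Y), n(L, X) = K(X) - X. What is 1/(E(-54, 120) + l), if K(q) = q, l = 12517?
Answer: 12517/156675169 - 2*√30/156675169 ≈ 7.9821e-5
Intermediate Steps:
n(L, X) = 0 (n(L, X) = X - X = 0)
E(v, Y) = √Y (E(v, Y) = √(0 + Y) = √Y)
1/(E(-54, 120) + l) = 1/(√120 + 12517) = 1/(2*√30 + 12517) = 1/(12517 + 2*√30)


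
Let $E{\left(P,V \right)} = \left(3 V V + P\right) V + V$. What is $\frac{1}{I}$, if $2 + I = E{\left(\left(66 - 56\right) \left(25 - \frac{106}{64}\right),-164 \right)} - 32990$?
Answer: $- \frac{4}{53217087} \approx -7.5164 \cdot 10^{-8}$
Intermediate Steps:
$E{\left(P,V \right)} = V + V \left(P + 3 V^{2}\right)$ ($E{\left(P,V \right)} = \left(3 V^{2} + P\right) V + V = \left(P + 3 V^{2}\right) V + V = V \left(P + 3 V^{2}\right) + V = V + V \left(P + 3 V^{2}\right)$)
$I = - \frac{53217087}{4}$ ($I = -2 - \left(32990 + 164 \left(1 + \left(66 - 56\right) \left(25 - \frac{106}{64}\right) + 3 \left(-164\right)^{2}\right)\right) = -2 - \left(32990 + 164 \left(1 + 10 \left(25 - \frac{53}{32}\right) + 3 \cdot 26896\right)\right) = -2 - \left(32990 + 164 \left(1 + 10 \left(25 - \frac{53}{32}\right) + 80688\right)\right) = -2 - \left(32990 + 164 \left(1 + 10 \cdot \frac{747}{32} + 80688\right)\right) = -2 - \left(32990 + 164 \left(1 + \frac{3735}{16} + 80688\right)\right) = -2 - \frac{53217079}{4} = - \frac{53217087}{4} \approx -1.3304 \cdot 10^{7}$)
$\frac{1}{I} = \frac{1}{- \frac{53217087}{4}} = - \frac{4}{53217087}$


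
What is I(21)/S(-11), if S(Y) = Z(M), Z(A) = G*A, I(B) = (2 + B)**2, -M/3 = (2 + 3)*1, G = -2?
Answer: 529/30 ≈ 17.633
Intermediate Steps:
M = -15 (M = -3*(2 + 3) = -15 ≈ -15.000)
Z(A) = -2*A
S(Y) = 30 (S(Y) = -2*(-15) = 30)
I(21)/S(-11) = (2 + 21)**2/30 = 23**2*(1/30) = 529*(1/30) = 529/30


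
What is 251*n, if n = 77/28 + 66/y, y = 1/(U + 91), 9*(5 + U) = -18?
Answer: 5568937/4 ≈ 1.3922e+6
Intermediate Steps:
U = -7 (U = -5 + (⅑)*(-18) = -5 - 2 = -7)
y = 1/84 (y = 1/(-7 + 91) = 1/84 ≈ 0.011905)
n = 22187/4 (n = 77/28 + 66/(1/84) = 77*(1/28) + 66*84 = 11/4 + 5544 = 22187/4 ≈ 5546.8)
251*n = 251*(22187/4) = 5568937/4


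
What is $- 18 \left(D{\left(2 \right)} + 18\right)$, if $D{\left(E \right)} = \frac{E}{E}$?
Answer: $-342$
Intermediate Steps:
$D{\left(E \right)} = 1$
$- 18 \left(D{\left(2 \right)} + 18\right) = - 18 \left(1 + 18\right) = \left(-18\right) 19 = -342$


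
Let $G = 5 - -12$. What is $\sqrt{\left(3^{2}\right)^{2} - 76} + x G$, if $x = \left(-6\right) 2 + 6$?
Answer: $-102 + \sqrt{5} \approx -99.764$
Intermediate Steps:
$G = 17$ ($G = 5 + 12 = 17$)
$x = -6$ ($x = -12 + 6 = -6$)
$\sqrt{\left(3^{2}\right)^{2} - 76} + x G = \sqrt{\left(3^{2}\right)^{2} - 76} - 102 = \sqrt{9^{2} - 76} - 102 = \sqrt{81 - 76} - 102 = \sqrt{5} - 102 = -102 + \sqrt{5}$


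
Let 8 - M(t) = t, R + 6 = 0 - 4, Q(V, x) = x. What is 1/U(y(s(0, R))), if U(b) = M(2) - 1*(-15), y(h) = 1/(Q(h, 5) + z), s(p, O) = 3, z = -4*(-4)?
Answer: 1/21 ≈ 0.047619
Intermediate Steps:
R = -10 (R = -6 + (0 - 4) = -6 - 4 = -10)
z = 16
M(t) = 8 - t
y(h) = 1/21 (y(h) = 1/(5 + 16) = 1/21)
U(b) = 21 (U(b) = (8 - 1*2) - 1*(-15) = (8 - 2) + 15 = 6 + 15 = 21)
1/U(y(s(0, R))) = 1/21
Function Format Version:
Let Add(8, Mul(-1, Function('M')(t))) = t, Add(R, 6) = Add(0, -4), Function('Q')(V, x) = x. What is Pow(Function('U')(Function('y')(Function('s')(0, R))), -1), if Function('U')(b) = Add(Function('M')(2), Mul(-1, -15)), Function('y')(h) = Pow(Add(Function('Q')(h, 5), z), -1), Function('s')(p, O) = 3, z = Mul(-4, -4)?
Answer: Rational(1, 21) ≈ 0.047619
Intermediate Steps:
R = -10 (R = Add(-6, Add(0, -4)) = Add(-6, -4) = -10)
z = 16
Function('M')(t) = Add(8, Mul(-1, t))
Function('y')(h) = Rational(1, 21) (Function('y')(h) = Pow(Add(5, 16), -1) = Pow(21, -1) = Rational(1, 21))
Function('U')(b) = 21 (Function('U')(b) = Add(Add(8, Mul(-1, 2)), Mul(-1, -15)) = Add(Add(8, -2), 15) = Add(6, 15) = 21)
Pow(Function('U')(Function('y')(Function('s')(0, R))), -1) = Pow(21, -1) = Rational(1, 21)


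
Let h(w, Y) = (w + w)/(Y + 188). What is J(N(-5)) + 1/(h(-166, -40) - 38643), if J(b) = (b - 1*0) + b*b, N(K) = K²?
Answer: 929418063/1429874 ≈ 650.00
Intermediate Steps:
h(w, Y) = 2*w/(188 + Y) (h(w, Y) = (2*w)/(188 + Y) = 2*w/(188 + Y))
J(b) = b + b² (J(b) = (b + 0) + b² = b + b²)
J(N(-5)) + 1/(h(-166, -40) - 38643) = (-5)²*(1 + (-5)²) + 1/(2*(-166)/(188 - 40) - 38643) = 25*(1 + 25) + 1/(2*(-166)/148 - 38643) = 25*26 + 1/(2*(-166)*(1/148) - 38643) = 650 + 1/(-83/37 - 38643) = 650 + 1/(-1429874/37) = 650 - 37/1429874 = 929418063/1429874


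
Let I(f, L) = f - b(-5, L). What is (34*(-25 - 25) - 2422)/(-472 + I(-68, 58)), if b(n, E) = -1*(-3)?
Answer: 1374/181 ≈ 7.5912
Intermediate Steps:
b(n, E) = 3
I(f, L) = -3 + f (I(f, L) = f - 1*3 = f - 3 = -3 + f)
(34*(-25 - 25) - 2422)/(-472 + I(-68, 58)) = (34*(-25 - 25) - 2422)/(-472 + (-3 - 68)) = (34*(-50) - 2422)/(-472 - 71) = (-1700 - 2422)/(-543) = -4122*(-1/543) = 1374/181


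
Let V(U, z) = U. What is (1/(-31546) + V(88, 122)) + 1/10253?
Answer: 28462841437/323441138 ≈ 88.000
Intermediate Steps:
(1/(-31546) + V(88, 122)) + 1/10253 = (1/(-31546) + 88) + 1/10253 = (-1/31546 + 88) + 1/10253 = 2776047/31546 + 1/10253 = 28462841437/323441138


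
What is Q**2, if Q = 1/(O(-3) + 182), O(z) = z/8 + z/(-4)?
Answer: 64/2128681 ≈ 3.0066e-5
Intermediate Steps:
O(z) = -z/8 (O(z) = z*(1/8) + z*(-1/4) = z/8 - z/4 = -z/8)
Q = 8/1459 (Q = 1/(-1/8*(-3) + 182) = 1/(3/8 + 182) = 1/(1459/8) = 8/1459 ≈ 0.0054832)
Q**2 = (8/1459)**2 = 64/2128681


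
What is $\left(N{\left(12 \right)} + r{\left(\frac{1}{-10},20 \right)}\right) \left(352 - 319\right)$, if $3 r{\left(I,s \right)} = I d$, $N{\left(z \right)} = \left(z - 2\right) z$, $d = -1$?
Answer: $\frac{39611}{10} \approx 3961.1$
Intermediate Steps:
$N{\left(z \right)} = z \left(-2 + z\right)$ ($N{\left(z \right)} = \left(-2 + z\right) z = z \left(-2 + z\right)$)
$r{\left(I,s \right)} = - \frac{I}{3}$ ($r{\left(I,s \right)} = \frac{I \left(-1\right)}{3} = \frac{\left(-1\right) I}{3} = - \frac{I}{3}$)
$\left(N{\left(12 \right)} + r{\left(\frac{1}{-10},20 \right)}\right) \left(352 - 319\right) = \left(12 \left(-2 + 12\right) - \frac{1}{3 \left(-10\right)}\right) \left(352 - 319\right) = \left(12 \cdot 10 - - \frac{1}{30}\right) 33 = \left(120 + \frac{1}{30}\right) 33 = \frac{3601}{30} \cdot 33 = \frac{39611}{10}$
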